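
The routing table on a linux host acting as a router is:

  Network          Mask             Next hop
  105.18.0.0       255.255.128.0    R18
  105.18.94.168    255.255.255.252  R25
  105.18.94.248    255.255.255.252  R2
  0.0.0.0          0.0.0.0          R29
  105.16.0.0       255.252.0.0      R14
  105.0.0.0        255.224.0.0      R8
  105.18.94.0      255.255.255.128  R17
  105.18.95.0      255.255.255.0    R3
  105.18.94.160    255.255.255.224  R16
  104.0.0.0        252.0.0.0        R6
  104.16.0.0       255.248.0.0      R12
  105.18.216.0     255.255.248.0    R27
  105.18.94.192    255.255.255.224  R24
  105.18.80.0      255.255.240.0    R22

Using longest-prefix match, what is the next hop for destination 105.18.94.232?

Routes whose prefix contains 105.18.94.232:
  0.0.0.0/0 (default, matches everything) -> R29
  104.0.0.0/6 (104.0.0.0 - 107.255.255.255) -> R6
  105.0.0.0/11 (105.0.0.0 - 105.31.255.255) -> R8
  105.16.0.0/14 (105.16.0.0 - 105.19.255.255) -> R14
  105.18.0.0/17 (105.18.0.0 - 105.18.127.255) -> R18
  105.18.80.0/20 (105.18.80.0 - 105.18.95.255) -> R22
More-specific entries that do NOT match:
  105.18.94.168/30 (105.18.94.168 - 105.18.94.171) does not contain 105.18.94.232
  105.18.94.248/30 (105.18.94.248 - 105.18.94.251) does not contain 105.18.94.232
  105.18.94.160/27 (105.18.94.160 - 105.18.94.191) does not contain 105.18.94.232
  105.18.94.192/27 (105.18.94.192 - 105.18.94.223) does not contain 105.18.94.232
  105.18.94.0/25 (105.18.94.0 - 105.18.94.127) does not contain 105.18.94.232
  105.18.95.0/24 (105.18.95.0 - 105.18.95.255) does not contain 105.18.94.232
  105.18.216.0/21 (105.18.216.0 - 105.18.223.255) does not contain 105.18.94.232
Longest matching prefix is /20 -> next hop R22.

R22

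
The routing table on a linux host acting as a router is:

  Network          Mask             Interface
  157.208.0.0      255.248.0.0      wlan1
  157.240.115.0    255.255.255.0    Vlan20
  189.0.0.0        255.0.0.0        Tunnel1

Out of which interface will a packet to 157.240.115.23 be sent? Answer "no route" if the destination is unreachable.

Routes whose prefix contains 157.240.115.23:
  157.240.115.0/24 (157.240.115.0 - 157.240.115.255) -> Vlan20
Longest matching prefix is /24 -> interface Vlan20.

Vlan20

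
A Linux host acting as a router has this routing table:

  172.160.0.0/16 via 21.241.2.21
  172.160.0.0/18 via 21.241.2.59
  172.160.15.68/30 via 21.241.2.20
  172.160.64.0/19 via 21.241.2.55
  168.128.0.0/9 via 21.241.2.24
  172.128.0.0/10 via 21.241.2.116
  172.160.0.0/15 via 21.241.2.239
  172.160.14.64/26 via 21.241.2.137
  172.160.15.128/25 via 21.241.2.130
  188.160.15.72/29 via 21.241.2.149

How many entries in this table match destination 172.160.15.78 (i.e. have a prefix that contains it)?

4

Prefixes containing 172.160.15.78:
  172.128.0.0/10 (172.128.0.0 - 172.191.255.255)
  172.160.0.0/15 (172.160.0.0 - 172.161.255.255)
  172.160.0.0/16 (172.160.0.0 - 172.160.255.255)
  172.160.0.0/18 (172.160.0.0 - 172.160.63.255)
Total matching entries: 4.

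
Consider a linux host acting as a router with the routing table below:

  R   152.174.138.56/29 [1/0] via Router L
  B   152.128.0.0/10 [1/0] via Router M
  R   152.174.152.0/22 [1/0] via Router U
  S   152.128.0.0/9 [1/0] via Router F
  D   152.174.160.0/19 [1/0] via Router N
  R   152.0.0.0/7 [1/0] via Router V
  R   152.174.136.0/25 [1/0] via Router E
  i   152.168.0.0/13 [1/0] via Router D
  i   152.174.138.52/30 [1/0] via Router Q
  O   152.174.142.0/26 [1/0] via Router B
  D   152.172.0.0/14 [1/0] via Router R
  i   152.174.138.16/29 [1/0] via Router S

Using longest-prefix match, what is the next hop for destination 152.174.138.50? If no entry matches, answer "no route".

Routes whose prefix contains 152.174.138.50:
  152.0.0.0/7 (152.0.0.0 - 153.255.255.255) -> Router V
  152.128.0.0/9 (152.128.0.0 - 152.255.255.255) -> Router F
  152.128.0.0/10 (152.128.0.0 - 152.191.255.255) -> Router M
  152.168.0.0/13 (152.168.0.0 - 152.175.255.255) -> Router D
  152.172.0.0/14 (152.172.0.0 - 152.175.255.255) -> Router R
More-specific entries that do NOT match:
  152.174.138.52/30 (152.174.138.52 - 152.174.138.55) does not contain 152.174.138.50
  152.174.138.56/29 (152.174.138.56 - 152.174.138.63) does not contain 152.174.138.50
  152.174.138.16/29 (152.174.138.16 - 152.174.138.23) does not contain 152.174.138.50
  152.174.142.0/26 (152.174.142.0 - 152.174.142.63) does not contain 152.174.138.50
  152.174.136.0/25 (152.174.136.0 - 152.174.136.127) does not contain 152.174.138.50
  152.174.152.0/22 (152.174.152.0 - 152.174.155.255) does not contain 152.174.138.50
  152.174.160.0/19 (152.174.160.0 - 152.174.191.255) does not contain 152.174.138.50
Longest matching prefix is /14 -> next hop Router R.

Router R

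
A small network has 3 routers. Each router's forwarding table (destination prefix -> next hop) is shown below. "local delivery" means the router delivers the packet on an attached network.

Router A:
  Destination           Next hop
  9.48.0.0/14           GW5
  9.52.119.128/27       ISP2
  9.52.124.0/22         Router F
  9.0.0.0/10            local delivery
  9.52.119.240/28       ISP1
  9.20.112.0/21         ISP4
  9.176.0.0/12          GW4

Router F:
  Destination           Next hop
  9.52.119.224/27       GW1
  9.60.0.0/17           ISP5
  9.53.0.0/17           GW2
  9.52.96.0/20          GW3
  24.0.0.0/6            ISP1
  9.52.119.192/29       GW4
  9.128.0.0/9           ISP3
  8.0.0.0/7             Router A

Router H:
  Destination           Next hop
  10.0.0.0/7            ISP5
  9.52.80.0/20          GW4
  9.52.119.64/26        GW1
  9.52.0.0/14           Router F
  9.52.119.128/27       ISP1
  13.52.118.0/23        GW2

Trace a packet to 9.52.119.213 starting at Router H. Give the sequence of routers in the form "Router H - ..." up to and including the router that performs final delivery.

Router H - Router F - Router A

At Router H: longest match for 9.52.119.213 is 9.52.0.0/14 -> Router F
At Router F: longest match for 9.52.119.213 is 8.0.0.0/7 -> Router A
At Router A: longest match for 9.52.119.213 is 9.0.0.0/10 -> local delivery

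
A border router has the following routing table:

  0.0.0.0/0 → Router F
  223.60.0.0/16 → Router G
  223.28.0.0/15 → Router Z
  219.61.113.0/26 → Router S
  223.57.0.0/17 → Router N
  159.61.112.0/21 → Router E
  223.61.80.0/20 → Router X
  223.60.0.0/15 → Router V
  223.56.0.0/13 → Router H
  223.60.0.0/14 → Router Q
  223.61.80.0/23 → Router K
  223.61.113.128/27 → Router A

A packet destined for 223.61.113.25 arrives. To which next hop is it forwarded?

Router V

Routes whose prefix contains 223.61.113.25:
  0.0.0.0/0 (default, matches everything) -> Router F
  223.56.0.0/13 (223.56.0.0 - 223.63.255.255) -> Router H
  223.60.0.0/14 (223.60.0.0 - 223.63.255.255) -> Router Q
  223.60.0.0/15 (223.60.0.0 - 223.61.255.255) -> Router V
More-specific entries that do NOT match:
  223.61.113.128/27 (223.61.113.128 - 223.61.113.159) does not contain 223.61.113.25
  219.61.113.0/26 (219.61.113.0 - 219.61.113.63) does not contain 223.61.113.25
  223.61.80.0/23 (223.61.80.0 - 223.61.81.255) does not contain 223.61.113.25
  159.61.112.0/21 (159.61.112.0 - 159.61.119.255) does not contain 223.61.113.25
  223.61.80.0/20 (223.61.80.0 - 223.61.95.255) does not contain 223.61.113.25
  223.57.0.0/17 (223.57.0.0 - 223.57.127.255) does not contain 223.61.113.25
  223.60.0.0/16 (223.60.0.0 - 223.60.255.255) does not contain 223.61.113.25
Longest matching prefix is /15 -> next hop Router V.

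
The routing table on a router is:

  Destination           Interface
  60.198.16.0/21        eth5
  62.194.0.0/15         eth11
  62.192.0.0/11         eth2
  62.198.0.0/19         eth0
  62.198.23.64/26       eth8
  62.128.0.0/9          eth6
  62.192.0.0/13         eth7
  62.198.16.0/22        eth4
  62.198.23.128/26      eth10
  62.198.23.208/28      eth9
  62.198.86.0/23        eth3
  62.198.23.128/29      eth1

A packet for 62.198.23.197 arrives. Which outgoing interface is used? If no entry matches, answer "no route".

eth0

Routes whose prefix contains 62.198.23.197:
  62.128.0.0/9 (62.128.0.0 - 62.255.255.255) -> eth6
  62.192.0.0/11 (62.192.0.0 - 62.223.255.255) -> eth2
  62.192.0.0/13 (62.192.0.0 - 62.199.255.255) -> eth7
  62.198.0.0/19 (62.198.0.0 - 62.198.31.255) -> eth0
More-specific entries that do NOT match:
  62.198.23.128/29 (62.198.23.128 - 62.198.23.135) does not contain 62.198.23.197
  62.198.23.208/28 (62.198.23.208 - 62.198.23.223) does not contain 62.198.23.197
  62.198.23.64/26 (62.198.23.64 - 62.198.23.127) does not contain 62.198.23.197
  62.198.23.128/26 (62.198.23.128 - 62.198.23.191) does not contain 62.198.23.197
  62.198.86.0/23 (62.198.86.0 - 62.198.87.255) does not contain 62.198.23.197
  62.198.16.0/22 (62.198.16.0 - 62.198.19.255) does not contain 62.198.23.197
  60.198.16.0/21 (60.198.16.0 - 60.198.23.255) does not contain 62.198.23.197
Longest matching prefix is /19 -> interface eth0.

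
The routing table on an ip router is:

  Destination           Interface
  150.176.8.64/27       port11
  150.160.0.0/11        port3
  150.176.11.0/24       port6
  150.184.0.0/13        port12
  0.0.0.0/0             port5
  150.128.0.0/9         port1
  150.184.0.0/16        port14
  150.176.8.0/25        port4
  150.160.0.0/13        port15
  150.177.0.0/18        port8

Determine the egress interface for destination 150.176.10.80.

Routes whose prefix contains 150.176.10.80:
  0.0.0.0/0 (default, matches everything) -> port5
  150.128.0.0/9 (150.128.0.0 - 150.255.255.255) -> port1
  150.160.0.0/11 (150.160.0.0 - 150.191.255.255) -> port3
More-specific entries that do NOT match:
  150.176.8.64/27 (150.176.8.64 - 150.176.8.95) does not contain 150.176.10.80
  150.176.8.0/25 (150.176.8.0 - 150.176.8.127) does not contain 150.176.10.80
  150.176.11.0/24 (150.176.11.0 - 150.176.11.255) does not contain 150.176.10.80
  150.177.0.0/18 (150.177.0.0 - 150.177.63.255) does not contain 150.176.10.80
  150.184.0.0/16 (150.184.0.0 - 150.184.255.255) does not contain 150.176.10.80
  150.184.0.0/13 (150.184.0.0 - 150.191.255.255) does not contain 150.176.10.80
  150.160.0.0/13 (150.160.0.0 - 150.167.255.255) does not contain 150.176.10.80
Longest matching prefix is /11 -> interface port3.

port3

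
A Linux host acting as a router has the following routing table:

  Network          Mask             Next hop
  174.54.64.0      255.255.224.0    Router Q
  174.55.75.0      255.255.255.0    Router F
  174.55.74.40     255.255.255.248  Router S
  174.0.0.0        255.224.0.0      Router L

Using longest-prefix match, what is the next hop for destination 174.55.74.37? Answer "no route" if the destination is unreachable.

no route

No entry's prefix contains 174.55.74.37; there is no default route.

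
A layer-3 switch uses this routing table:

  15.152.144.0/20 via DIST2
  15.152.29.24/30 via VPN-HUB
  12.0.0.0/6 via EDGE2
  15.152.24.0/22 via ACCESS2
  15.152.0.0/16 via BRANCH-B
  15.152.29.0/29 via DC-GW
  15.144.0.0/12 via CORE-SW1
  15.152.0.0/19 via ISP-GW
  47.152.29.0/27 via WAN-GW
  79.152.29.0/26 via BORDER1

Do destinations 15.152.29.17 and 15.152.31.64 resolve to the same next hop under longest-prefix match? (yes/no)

15.152.29.17: longest match 15.152.0.0/19 -> ISP-GW
15.152.31.64: longest match 15.152.0.0/19 -> ISP-GW

yes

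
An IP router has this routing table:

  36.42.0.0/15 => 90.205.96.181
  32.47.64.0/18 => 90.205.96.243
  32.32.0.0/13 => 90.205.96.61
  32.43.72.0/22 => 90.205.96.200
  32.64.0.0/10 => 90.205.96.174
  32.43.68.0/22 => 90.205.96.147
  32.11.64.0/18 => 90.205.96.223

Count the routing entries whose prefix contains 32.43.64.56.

0

No listed prefix contains 32.43.64.56.
Total matching entries: 0.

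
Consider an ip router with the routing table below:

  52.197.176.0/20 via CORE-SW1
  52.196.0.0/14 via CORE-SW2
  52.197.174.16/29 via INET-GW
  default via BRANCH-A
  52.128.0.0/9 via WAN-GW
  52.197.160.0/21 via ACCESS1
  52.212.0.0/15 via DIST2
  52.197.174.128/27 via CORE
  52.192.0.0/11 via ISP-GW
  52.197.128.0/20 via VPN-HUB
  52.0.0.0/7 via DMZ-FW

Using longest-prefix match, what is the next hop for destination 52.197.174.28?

CORE-SW2

Routes whose prefix contains 52.197.174.28:
  0.0.0.0/0 (default, matches everything) -> BRANCH-A
  52.0.0.0/7 (52.0.0.0 - 53.255.255.255) -> DMZ-FW
  52.128.0.0/9 (52.128.0.0 - 52.255.255.255) -> WAN-GW
  52.192.0.0/11 (52.192.0.0 - 52.223.255.255) -> ISP-GW
  52.196.0.0/14 (52.196.0.0 - 52.199.255.255) -> CORE-SW2
More-specific entries that do NOT match:
  52.197.174.16/29 (52.197.174.16 - 52.197.174.23) does not contain 52.197.174.28
  52.197.174.128/27 (52.197.174.128 - 52.197.174.159) does not contain 52.197.174.28
  52.197.160.0/21 (52.197.160.0 - 52.197.167.255) does not contain 52.197.174.28
  52.197.176.0/20 (52.197.176.0 - 52.197.191.255) does not contain 52.197.174.28
  52.197.128.0/20 (52.197.128.0 - 52.197.143.255) does not contain 52.197.174.28
  52.212.0.0/15 (52.212.0.0 - 52.213.255.255) does not contain 52.197.174.28
Longest matching prefix is /14 -> next hop CORE-SW2.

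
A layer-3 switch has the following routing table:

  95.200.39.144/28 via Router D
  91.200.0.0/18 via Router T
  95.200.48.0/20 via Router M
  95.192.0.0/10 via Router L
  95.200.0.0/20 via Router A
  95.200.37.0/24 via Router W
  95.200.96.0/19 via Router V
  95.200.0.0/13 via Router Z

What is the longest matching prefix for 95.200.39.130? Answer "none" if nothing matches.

Entries matching 95.200.39.130:
  95.192.0.0/10 (95.192.0.0 - 95.255.255.255)
  95.200.0.0/13 (95.200.0.0 - 95.207.255.255)
Most specific is 95.200.0.0/13.

95.200.0.0/13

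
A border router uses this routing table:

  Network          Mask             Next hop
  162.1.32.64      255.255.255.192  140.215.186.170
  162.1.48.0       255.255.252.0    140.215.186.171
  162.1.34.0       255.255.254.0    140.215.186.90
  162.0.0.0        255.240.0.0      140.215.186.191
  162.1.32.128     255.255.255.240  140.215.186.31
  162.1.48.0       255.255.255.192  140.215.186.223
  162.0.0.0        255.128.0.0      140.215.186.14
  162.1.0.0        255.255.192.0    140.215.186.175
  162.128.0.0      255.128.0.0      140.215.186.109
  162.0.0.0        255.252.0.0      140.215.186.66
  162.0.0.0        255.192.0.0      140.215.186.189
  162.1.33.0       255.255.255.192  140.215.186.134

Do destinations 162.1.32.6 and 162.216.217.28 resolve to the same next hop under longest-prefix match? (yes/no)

no

162.1.32.6: longest match 162.1.0.0/18 -> 140.215.186.175
162.216.217.28: longest match 162.128.0.0/9 -> 140.215.186.109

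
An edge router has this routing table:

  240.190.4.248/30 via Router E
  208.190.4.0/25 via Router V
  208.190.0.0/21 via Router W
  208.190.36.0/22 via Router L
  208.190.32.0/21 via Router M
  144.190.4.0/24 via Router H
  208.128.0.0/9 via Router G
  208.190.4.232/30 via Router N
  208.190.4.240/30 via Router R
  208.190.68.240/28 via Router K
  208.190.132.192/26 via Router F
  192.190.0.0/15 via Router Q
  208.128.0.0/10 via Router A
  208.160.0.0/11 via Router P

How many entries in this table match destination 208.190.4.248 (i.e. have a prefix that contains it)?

Prefixes containing 208.190.4.248:
  208.128.0.0/9 (208.128.0.0 - 208.255.255.255)
  208.128.0.0/10 (208.128.0.0 - 208.191.255.255)
  208.160.0.0/11 (208.160.0.0 - 208.191.255.255)
  208.190.0.0/21 (208.190.0.0 - 208.190.7.255)
Total matching entries: 4.

4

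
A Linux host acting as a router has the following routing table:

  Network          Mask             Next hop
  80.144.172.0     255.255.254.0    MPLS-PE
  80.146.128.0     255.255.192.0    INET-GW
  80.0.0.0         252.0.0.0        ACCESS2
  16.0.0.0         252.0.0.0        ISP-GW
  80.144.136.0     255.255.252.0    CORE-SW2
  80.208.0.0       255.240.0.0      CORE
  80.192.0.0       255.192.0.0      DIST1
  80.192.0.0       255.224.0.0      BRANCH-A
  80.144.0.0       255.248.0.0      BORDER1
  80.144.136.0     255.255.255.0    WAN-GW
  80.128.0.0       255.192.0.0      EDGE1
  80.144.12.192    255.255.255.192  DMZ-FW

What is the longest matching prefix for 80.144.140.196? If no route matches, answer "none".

80.144.0.0/13

Entries matching 80.144.140.196:
  80.0.0.0/6 (80.0.0.0 - 83.255.255.255)
  80.128.0.0/10 (80.128.0.0 - 80.191.255.255)
  80.144.0.0/13 (80.144.0.0 - 80.151.255.255)
Most specific is 80.144.0.0/13.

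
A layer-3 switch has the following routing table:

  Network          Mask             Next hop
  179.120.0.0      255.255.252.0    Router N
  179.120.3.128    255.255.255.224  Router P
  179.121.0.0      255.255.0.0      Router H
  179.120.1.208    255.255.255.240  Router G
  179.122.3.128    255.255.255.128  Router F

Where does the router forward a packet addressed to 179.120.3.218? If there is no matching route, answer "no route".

Router N

Routes whose prefix contains 179.120.3.218:
  179.120.0.0/22 (179.120.0.0 - 179.120.3.255) -> Router N
More-specific entries that do NOT match:
  179.120.1.208/28 (179.120.1.208 - 179.120.1.223) does not contain 179.120.3.218
  179.120.3.128/27 (179.120.3.128 - 179.120.3.159) does not contain 179.120.3.218
  179.122.3.128/25 (179.122.3.128 - 179.122.3.255) does not contain 179.120.3.218
Longest matching prefix is /22 -> next hop Router N.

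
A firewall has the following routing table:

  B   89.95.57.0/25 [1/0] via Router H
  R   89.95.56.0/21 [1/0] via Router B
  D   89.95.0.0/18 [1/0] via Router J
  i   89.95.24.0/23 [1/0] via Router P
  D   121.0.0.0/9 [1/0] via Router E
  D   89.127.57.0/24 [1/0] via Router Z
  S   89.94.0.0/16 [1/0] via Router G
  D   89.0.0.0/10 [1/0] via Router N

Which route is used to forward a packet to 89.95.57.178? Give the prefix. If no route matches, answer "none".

89.95.56.0/21

Entries matching 89.95.57.178:
  89.95.0.0/18 (89.95.0.0 - 89.95.63.255)
  89.95.56.0/21 (89.95.56.0 - 89.95.63.255)
Most specific is 89.95.56.0/21.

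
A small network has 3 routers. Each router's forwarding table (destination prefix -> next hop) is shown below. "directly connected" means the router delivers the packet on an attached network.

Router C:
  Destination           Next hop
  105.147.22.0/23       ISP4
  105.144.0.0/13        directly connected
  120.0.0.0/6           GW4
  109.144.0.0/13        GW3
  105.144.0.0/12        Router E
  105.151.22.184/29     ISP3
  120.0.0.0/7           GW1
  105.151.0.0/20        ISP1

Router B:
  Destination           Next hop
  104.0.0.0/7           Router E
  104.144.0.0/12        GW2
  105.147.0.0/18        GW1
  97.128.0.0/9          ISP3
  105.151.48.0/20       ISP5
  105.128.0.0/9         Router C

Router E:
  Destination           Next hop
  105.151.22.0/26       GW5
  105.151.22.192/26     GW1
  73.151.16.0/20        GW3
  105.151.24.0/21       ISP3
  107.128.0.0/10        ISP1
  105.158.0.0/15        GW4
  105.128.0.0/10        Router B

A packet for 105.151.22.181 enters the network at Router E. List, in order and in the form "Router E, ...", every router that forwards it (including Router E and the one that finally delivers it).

At Router E: longest match for 105.151.22.181 is 105.128.0.0/10 -> Router B
At Router B: longest match for 105.151.22.181 is 105.128.0.0/9 -> Router C
At Router C: longest match for 105.151.22.181 is 105.144.0.0/13 -> directly connected

Router E, Router B, Router C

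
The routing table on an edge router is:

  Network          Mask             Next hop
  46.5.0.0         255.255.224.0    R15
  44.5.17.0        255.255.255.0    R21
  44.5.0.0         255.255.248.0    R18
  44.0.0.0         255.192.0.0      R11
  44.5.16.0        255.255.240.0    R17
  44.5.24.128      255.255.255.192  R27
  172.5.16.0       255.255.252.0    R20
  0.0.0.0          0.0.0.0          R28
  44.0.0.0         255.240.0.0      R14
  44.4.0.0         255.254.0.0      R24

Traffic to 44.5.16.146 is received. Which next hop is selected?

Routes whose prefix contains 44.5.16.146:
  0.0.0.0/0 (default, matches everything) -> R28
  44.0.0.0/10 (44.0.0.0 - 44.63.255.255) -> R11
  44.0.0.0/12 (44.0.0.0 - 44.15.255.255) -> R14
  44.4.0.0/15 (44.4.0.0 - 44.5.255.255) -> R24
  44.5.16.0/20 (44.5.16.0 - 44.5.31.255) -> R17
More-specific entries that do NOT match:
  44.5.24.128/26 (44.5.24.128 - 44.5.24.191) does not contain 44.5.16.146
  44.5.17.0/24 (44.5.17.0 - 44.5.17.255) does not contain 44.5.16.146
  172.5.16.0/22 (172.5.16.0 - 172.5.19.255) does not contain 44.5.16.146
  44.5.0.0/21 (44.5.0.0 - 44.5.7.255) does not contain 44.5.16.146
Longest matching prefix is /20 -> next hop R17.

R17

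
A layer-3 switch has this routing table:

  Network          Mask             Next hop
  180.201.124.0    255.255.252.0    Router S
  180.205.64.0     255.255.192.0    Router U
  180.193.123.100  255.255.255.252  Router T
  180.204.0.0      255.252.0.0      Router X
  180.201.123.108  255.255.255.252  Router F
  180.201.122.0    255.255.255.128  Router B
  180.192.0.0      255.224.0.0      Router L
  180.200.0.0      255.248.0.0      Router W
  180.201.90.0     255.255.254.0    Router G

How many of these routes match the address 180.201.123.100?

Prefixes containing 180.201.123.100:
  180.192.0.0/11 (180.192.0.0 - 180.223.255.255)
  180.200.0.0/13 (180.200.0.0 - 180.207.255.255)
Total matching entries: 2.

2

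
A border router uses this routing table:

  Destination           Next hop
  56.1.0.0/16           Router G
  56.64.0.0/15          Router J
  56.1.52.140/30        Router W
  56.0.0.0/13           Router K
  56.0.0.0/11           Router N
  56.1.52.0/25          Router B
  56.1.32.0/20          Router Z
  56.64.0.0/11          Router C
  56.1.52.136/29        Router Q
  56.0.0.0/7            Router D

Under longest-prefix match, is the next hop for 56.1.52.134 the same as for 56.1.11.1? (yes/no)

56.1.52.134: longest match 56.1.0.0/16 -> Router G
56.1.11.1: longest match 56.1.0.0/16 -> Router G

yes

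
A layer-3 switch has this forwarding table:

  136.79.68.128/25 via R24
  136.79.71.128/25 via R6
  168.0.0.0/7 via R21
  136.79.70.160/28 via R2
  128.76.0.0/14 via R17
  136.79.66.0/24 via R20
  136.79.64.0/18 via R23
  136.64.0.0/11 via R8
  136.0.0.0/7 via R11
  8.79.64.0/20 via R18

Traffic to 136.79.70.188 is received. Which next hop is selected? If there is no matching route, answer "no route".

R23

Routes whose prefix contains 136.79.70.188:
  136.0.0.0/7 (136.0.0.0 - 137.255.255.255) -> R11
  136.64.0.0/11 (136.64.0.0 - 136.95.255.255) -> R8
  136.79.64.0/18 (136.79.64.0 - 136.79.127.255) -> R23
More-specific entries that do NOT match:
  136.79.70.160/28 (136.79.70.160 - 136.79.70.175) does not contain 136.79.70.188
  136.79.68.128/25 (136.79.68.128 - 136.79.68.255) does not contain 136.79.70.188
  136.79.71.128/25 (136.79.71.128 - 136.79.71.255) does not contain 136.79.70.188
  136.79.66.0/24 (136.79.66.0 - 136.79.66.255) does not contain 136.79.70.188
  8.79.64.0/20 (8.79.64.0 - 8.79.79.255) does not contain 136.79.70.188
Longest matching prefix is /18 -> next hop R23.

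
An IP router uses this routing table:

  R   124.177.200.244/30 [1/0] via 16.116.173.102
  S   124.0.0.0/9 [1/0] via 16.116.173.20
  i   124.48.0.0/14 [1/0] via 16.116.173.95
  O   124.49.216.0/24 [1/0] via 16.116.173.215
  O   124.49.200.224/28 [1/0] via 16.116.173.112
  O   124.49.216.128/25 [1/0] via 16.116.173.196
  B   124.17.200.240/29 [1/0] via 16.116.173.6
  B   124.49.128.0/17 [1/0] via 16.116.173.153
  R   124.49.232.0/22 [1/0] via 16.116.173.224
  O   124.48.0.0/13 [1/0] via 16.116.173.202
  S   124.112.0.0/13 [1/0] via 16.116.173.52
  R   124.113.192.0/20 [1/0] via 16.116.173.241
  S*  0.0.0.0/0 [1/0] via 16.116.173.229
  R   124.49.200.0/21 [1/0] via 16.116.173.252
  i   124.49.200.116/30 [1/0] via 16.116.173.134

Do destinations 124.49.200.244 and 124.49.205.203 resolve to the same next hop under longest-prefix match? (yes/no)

124.49.200.244: longest match 124.49.200.0/21 -> 16.116.173.252
124.49.205.203: longest match 124.49.200.0/21 -> 16.116.173.252

yes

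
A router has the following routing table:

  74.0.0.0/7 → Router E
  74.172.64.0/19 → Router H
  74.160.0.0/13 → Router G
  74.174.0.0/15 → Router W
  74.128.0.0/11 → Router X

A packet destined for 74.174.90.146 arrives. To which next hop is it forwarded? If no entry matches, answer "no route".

Routes whose prefix contains 74.174.90.146:
  74.0.0.0/7 (74.0.0.0 - 75.255.255.255) -> Router E
  74.174.0.0/15 (74.174.0.0 - 74.175.255.255) -> Router W
More-specific entries that do NOT match:
  74.172.64.0/19 (74.172.64.0 - 74.172.95.255) does not contain 74.174.90.146
Longest matching prefix is /15 -> next hop Router W.

Router W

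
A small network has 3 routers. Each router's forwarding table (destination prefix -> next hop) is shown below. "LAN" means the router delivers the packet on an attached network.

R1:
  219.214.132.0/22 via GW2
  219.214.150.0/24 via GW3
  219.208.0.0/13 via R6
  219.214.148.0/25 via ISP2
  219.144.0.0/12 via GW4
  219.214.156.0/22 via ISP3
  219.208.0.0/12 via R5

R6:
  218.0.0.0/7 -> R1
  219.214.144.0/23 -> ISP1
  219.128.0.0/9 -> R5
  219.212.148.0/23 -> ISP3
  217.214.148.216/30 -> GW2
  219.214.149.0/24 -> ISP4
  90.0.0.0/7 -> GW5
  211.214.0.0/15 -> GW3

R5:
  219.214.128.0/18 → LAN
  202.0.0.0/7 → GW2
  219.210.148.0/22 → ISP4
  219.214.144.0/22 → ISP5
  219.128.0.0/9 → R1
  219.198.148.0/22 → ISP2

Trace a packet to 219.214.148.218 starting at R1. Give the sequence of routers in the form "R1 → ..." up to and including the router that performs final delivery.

R1 → R6 → R5

At R1: longest match for 219.214.148.218 is 219.208.0.0/13 -> R6
At R6: longest match for 219.214.148.218 is 219.128.0.0/9 -> R5
At R5: longest match for 219.214.148.218 is 219.214.128.0/18 -> LAN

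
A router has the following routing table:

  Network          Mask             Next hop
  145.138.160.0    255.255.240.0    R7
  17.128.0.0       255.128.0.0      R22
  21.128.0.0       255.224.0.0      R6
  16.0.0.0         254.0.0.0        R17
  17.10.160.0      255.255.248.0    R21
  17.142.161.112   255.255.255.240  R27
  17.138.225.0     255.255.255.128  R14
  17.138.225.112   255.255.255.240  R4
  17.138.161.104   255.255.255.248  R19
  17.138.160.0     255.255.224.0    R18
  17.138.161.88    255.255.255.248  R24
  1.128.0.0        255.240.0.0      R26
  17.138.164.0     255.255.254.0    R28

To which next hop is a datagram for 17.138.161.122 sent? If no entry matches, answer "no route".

R18

Routes whose prefix contains 17.138.161.122:
  16.0.0.0/7 (16.0.0.0 - 17.255.255.255) -> R17
  17.128.0.0/9 (17.128.0.0 - 17.255.255.255) -> R22
  17.138.160.0/19 (17.138.160.0 - 17.138.191.255) -> R18
More-specific entries that do NOT match:
  17.138.161.104/29 (17.138.161.104 - 17.138.161.111) does not contain 17.138.161.122
  17.138.161.88/29 (17.138.161.88 - 17.138.161.95) does not contain 17.138.161.122
  17.142.161.112/28 (17.142.161.112 - 17.142.161.127) does not contain 17.138.161.122
  17.138.225.112/28 (17.138.225.112 - 17.138.225.127) does not contain 17.138.161.122
  17.138.225.0/25 (17.138.225.0 - 17.138.225.127) does not contain 17.138.161.122
  17.138.164.0/23 (17.138.164.0 - 17.138.165.255) does not contain 17.138.161.122
  17.10.160.0/21 (17.10.160.0 - 17.10.167.255) does not contain 17.138.161.122
  145.138.160.0/20 (145.138.160.0 - 145.138.175.255) does not contain 17.138.161.122
Longest matching prefix is /19 -> next hop R18.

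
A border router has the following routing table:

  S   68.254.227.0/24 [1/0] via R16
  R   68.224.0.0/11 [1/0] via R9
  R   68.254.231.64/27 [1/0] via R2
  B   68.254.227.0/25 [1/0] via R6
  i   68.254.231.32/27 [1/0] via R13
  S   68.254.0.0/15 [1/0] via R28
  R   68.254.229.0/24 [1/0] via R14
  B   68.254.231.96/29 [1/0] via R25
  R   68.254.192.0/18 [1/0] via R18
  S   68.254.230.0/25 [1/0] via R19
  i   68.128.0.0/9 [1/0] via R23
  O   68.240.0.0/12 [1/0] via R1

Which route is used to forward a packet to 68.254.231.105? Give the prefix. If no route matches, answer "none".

Entries matching 68.254.231.105:
  68.128.0.0/9 (68.128.0.0 - 68.255.255.255)
  68.224.0.0/11 (68.224.0.0 - 68.255.255.255)
  68.240.0.0/12 (68.240.0.0 - 68.255.255.255)
  68.254.0.0/15 (68.254.0.0 - 68.255.255.255)
  68.254.192.0/18 (68.254.192.0 - 68.254.255.255)
Most specific is 68.254.192.0/18.

68.254.192.0/18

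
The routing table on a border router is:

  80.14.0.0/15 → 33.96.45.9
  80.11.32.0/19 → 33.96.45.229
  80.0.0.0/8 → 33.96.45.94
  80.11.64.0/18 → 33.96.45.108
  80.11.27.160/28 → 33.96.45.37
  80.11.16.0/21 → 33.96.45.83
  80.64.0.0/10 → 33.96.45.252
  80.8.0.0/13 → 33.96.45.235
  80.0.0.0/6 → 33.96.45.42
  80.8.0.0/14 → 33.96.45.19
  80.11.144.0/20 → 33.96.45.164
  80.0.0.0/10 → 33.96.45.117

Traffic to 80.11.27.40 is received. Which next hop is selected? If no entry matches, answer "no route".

33.96.45.19

Routes whose prefix contains 80.11.27.40:
  80.0.0.0/6 (80.0.0.0 - 83.255.255.255) -> 33.96.45.42
  80.0.0.0/8 (80.0.0.0 - 80.255.255.255) -> 33.96.45.94
  80.0.0.0/10 (80.0.0.0 - 80.63.255.255) -> 33.96.45.117
  80.8.0.0/13 (80.8.0.0 - 80.15.255.255) -> 33.96.45.235
  80.8.0.0/14 (80.8.0.0 - 80.11.255.255) -> 33.96.45.19
More-specific entries that do NOT match:
  80.11.27.160/28 (80.11.27.160 - 80.11.27.175) does not contain 80.11.27.40
  80.11.16.0/21 (80.11.16.0 - 80.11.23.255) does not contain 80.11.27.40
  80.11.144.0/20 (80.11.144.0 - 80.11.159.255) does not contain 80.11.27.40
  80.11.32.0/19 (80.11.32.0 - 80.11.63.255) does not contain 80.11.27.40
  80.11.64.0/18 (80.11.64.0 - 80.11.127.255) does not contain 80.11.27.40
  80.14.0.0/15 (80.14.0.0 - 80.15.255.255) does not contain 80.11.27.40
Longest matching prefix is /14 -> next hop 33.96.45.19.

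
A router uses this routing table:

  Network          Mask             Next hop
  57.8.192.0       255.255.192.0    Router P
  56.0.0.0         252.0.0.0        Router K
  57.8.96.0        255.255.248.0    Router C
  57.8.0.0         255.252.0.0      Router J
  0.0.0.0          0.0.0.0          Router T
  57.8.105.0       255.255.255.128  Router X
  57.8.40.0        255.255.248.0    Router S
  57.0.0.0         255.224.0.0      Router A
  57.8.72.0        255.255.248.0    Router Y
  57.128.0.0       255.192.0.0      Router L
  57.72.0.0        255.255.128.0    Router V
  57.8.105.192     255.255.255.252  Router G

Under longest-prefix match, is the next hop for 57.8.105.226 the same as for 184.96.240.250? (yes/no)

57.8.105.226: longest match 57.8.0.0/14 -> Router J
184.96.240.250: longest match 0.0.0.0/0 -> Router T

no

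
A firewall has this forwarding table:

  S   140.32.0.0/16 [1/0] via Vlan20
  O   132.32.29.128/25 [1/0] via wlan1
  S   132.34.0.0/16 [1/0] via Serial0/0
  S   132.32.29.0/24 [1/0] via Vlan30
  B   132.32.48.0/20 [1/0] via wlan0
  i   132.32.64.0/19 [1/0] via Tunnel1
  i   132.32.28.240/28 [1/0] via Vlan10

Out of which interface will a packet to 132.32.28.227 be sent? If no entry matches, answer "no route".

No entry's prefix contains 132.32.28.227; there is no default route.

no route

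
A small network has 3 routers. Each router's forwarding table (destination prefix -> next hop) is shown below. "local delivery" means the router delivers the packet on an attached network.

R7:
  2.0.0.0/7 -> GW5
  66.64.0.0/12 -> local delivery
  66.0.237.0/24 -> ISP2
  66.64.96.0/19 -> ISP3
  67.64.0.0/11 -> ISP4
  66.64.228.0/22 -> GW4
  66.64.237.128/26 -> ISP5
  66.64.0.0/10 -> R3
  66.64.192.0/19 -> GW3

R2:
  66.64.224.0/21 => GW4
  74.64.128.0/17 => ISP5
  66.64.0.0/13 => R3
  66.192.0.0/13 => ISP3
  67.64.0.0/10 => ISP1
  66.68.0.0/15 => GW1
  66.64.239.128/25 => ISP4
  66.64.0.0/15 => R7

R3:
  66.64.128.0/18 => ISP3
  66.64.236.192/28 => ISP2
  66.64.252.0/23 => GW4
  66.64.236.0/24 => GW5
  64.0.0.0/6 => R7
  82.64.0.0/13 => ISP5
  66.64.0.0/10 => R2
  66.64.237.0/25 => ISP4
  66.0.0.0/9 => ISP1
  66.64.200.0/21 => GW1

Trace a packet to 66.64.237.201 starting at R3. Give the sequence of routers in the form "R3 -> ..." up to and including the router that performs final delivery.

At R3: longest match for 66.64.237.201 is 66.64.0.0/10 -> R2
At R2: longest match for 66.64.237.201 is 66.64.0.0/15 -> R7
At R7: longest match for 66.64.237.201 is 66.64.0.0/12 -> local delivery

R3 -> R2 -> R7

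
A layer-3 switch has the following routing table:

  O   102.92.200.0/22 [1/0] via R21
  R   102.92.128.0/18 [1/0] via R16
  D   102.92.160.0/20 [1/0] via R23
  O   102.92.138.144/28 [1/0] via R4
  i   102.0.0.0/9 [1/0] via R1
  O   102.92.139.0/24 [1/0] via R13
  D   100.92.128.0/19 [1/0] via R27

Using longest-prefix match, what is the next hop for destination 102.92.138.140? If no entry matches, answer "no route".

Routes whose prefix contains 102.92.138.140:
  102.0.0.0/9 (102.0.0.0 - 102.127.255.255) -> R1
  102.92.128.0/18 (102.92.128.0 - 102.92.191.255) -> R16
More-specific entries that do NOT match:
  102.92.138.144/28 (102.92.138.144 - 102.92.138.159) does not contain 102.92.138.140
  102.92.139.0/24 (102.92.139.0 - 102.92.139.255) does not contain 102.92.138.140
  102.92.200.0/22 (102.92.200.0 - 102.92.203.255) does not contain 102.92.138.140
  102.92.160.0/20 (102.92.160.0 - 102.92.175.255) does not contain 102.92.138.140
  100.92.128.0/19 (100.92.128.0 - 100.92.159.255) does not contain 102.92.138.140
Longest matching prefix is /18 -> next hop R16.

R16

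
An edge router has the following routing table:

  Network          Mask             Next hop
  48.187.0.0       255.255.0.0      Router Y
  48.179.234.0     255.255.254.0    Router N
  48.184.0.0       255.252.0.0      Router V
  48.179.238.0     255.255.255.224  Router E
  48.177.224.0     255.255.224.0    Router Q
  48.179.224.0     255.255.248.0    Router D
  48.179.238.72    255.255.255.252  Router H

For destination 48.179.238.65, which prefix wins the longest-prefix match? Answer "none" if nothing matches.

48.179.238.65 is outside every listed prefix and there is no default route.

none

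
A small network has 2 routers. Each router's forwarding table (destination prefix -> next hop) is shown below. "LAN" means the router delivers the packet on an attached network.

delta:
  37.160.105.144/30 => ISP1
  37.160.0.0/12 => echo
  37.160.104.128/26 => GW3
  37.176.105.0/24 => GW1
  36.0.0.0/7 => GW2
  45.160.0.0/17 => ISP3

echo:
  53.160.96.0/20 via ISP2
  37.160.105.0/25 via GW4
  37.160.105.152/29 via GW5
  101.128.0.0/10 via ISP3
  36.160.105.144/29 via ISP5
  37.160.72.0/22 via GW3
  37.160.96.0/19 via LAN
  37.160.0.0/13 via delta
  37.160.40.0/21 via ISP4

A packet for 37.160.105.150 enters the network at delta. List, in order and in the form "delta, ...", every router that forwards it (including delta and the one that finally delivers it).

At delta: longest match for 37.160.105.150 is 37.160.0.0/12 -> echo
At echo: longest match for 37.160.105.150 is 37.160.96.0/19 -> LAN

delta, echo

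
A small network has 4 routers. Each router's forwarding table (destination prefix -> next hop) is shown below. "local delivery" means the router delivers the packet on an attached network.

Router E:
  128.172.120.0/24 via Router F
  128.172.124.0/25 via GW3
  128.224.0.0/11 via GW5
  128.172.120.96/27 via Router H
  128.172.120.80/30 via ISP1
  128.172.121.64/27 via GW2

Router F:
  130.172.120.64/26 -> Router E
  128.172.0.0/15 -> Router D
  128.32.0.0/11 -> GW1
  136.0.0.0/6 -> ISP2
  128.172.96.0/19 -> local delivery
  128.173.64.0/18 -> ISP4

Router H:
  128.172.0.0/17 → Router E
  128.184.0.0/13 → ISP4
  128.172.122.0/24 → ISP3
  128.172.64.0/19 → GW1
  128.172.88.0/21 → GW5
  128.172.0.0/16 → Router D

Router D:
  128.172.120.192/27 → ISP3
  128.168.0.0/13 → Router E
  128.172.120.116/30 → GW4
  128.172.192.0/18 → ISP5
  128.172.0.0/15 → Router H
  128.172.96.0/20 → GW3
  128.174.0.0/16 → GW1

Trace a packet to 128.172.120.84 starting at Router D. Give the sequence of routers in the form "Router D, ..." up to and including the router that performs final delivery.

At Router D: longest match for 128.172.120.84 is 128.172.0.0/15 -> Router H
At Router H: longest match for 128.172.120.84 is 128.172.0.0/17 -> Router E
At Router E: longest match for 128.172.120.84 is 128.172.120.0/24 -> Router F
At Router F: longest match for 128.172.120.84 is 128.172.96.0/19 -> local delivery

Router D, Router H, Router E, Router F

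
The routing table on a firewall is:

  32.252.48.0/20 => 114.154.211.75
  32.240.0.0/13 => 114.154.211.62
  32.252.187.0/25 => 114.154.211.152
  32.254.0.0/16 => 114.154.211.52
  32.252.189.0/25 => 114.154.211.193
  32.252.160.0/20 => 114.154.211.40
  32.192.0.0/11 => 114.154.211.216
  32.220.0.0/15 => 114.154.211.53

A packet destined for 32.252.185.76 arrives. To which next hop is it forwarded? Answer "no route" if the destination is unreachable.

no route

No entry's prefix contains 32.252.185.76; there is no default route.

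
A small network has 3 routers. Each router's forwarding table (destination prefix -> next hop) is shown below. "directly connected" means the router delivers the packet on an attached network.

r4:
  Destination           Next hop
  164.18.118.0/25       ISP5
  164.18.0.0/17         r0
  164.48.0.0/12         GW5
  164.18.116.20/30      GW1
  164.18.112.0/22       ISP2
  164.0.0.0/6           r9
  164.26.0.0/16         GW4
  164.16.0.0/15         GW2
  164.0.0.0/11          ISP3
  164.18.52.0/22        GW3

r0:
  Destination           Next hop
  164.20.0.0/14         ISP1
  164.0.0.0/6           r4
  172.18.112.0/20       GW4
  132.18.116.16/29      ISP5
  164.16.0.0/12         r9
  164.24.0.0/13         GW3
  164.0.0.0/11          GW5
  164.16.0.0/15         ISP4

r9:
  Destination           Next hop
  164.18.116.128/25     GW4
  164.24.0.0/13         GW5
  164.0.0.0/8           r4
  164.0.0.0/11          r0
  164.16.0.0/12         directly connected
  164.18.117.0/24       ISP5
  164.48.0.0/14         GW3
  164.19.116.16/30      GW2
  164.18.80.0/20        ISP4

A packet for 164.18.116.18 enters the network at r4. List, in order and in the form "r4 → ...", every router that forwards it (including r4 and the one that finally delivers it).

r4 → r0 → r9

At r4: longest match for 164.18.116.18 is 164.18.0.0/17 -> r0
At r0: longest match for 164.18.116.18 is 164.16.0.0/12 -> r9
At r9: longest match for 164.18.116.18 is 164.16.0.0/12 -> directly connected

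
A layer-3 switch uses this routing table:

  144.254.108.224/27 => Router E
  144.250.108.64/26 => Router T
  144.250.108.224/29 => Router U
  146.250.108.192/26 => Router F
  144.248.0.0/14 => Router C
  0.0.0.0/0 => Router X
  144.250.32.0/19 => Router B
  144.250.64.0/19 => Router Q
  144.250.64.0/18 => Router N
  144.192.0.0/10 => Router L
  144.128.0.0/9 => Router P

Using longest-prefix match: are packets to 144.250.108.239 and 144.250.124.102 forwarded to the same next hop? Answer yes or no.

144.250.108.239: longest match 144.250.64.0/18 -> Router N
144.250.124.102: longest match 144.250.64.0/18 -> Router N

yes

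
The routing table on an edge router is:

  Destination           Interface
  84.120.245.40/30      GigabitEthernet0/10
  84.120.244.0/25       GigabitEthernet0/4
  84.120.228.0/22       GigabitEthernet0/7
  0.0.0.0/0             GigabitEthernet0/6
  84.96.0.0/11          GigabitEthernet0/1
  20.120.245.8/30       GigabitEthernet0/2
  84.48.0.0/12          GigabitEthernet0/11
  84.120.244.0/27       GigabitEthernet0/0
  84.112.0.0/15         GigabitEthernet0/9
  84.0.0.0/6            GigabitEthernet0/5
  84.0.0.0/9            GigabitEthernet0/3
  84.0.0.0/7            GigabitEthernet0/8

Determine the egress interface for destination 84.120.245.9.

Routes whose prefix contains 84.120.245.9:
  0.0.0.0/0 (default, matches everything) -> GigabitEthernet0/6
  84.0.0.0/6 (84.0.0.0 - 87.255.255.255) -> GigabitEthernet0/5
  84.0.0.0/7 (84.0.0.0 - 85.255.255.255) -> GigabitEthernet0/8
  84.0.0.0/9 (84.0.0.0 - 84.127.255.255) -> GigabitEthernet0/3
  84.96.0.0/11 (84.96.0.0 - 84.127.255.255) -> GigabitEthernet0/1
More-specific entries that do NOT match:
  84.120.245.40/30 (84.120.245.40 - 84.120.245.43) does not contain 84.120.245.9
  20.120.245.8/30 (20.120.245.8 - 20.120.245.11) does not contain 84.120.245.9
  84.120.244.0/27 (84.120.244.0 - 84.120.244.31) does not contain 84.120.245.9
  84.120.244.0/25 (84.120.244.0 - 84.120.244.127) does not contain 84.120.245.9
  84.120.228.0/22 (84.120.228.0 - 84.120.231.255) does not contain 84.120.245.9
  84.112.0.0/15 (84.112.0.0 - 84.113.255.255) does not contain 84.120.245.9
  84.48.0.0/12 (84.48.0.0 - 84.63.255.255) does not contain 84.120.245.9
Longest matching prefix is /11 -> interface GigabitEthernet0/1.

GigabitEthernet0/1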